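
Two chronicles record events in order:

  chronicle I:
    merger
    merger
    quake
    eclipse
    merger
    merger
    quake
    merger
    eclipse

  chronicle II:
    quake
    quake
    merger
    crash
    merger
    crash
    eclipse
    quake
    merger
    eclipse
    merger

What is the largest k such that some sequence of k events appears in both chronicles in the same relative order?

6

Pick merger (chronicle I #1, chronicle II #3) → merger (chronicle I #2, chronicle II #5) → eclipse (chronicle I #4, chronicle II #7) → quake (chronicle I #7, chronicle II #8) → merger (chronicle I #8, chronicle II #9) → eclipse (chronicle I #9, chronicle II #10); all 6 events appear in both, in order. Since dp[9][11] = 6, nothing longer is possible.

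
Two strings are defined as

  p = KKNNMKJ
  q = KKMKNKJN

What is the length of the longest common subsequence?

Pick K (p #1, q #2) → K (p #2, q #4) → N (p #4, q #5) → K (p #6, q #6) → J (p #7, q #7); all 5 characters appear in both, in order. The LCS DP gives dp[7][8] = 5, so this is optimal.

5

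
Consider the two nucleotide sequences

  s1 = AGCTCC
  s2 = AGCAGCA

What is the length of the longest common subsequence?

Let dp[i][j] be the LCS length of the first i bases of s1 and the first j bases of s2. dp[i][j] = dp[i-1][j-1]+1 when the i-th and j-th bases match, else max(dp[i-1][j], dp[i][j-1]).
    ·  A  G  C  A  G  C  A
 ·  0  0  0  0  0  0  0  0
 A  0  1  1  1  1  1  1  1
 G  0  1  2  2  2  2  2  2
 C  0  1  2  3  3  3  3  3
 T  0  1  2  3  3  3  3  3
 C  0  1  2  3  3  3  4  4
 C  0  1  2  3  3  3  4  4
dp[6][7] = 4. One LCS (by backtracking along matches): AGCC.

4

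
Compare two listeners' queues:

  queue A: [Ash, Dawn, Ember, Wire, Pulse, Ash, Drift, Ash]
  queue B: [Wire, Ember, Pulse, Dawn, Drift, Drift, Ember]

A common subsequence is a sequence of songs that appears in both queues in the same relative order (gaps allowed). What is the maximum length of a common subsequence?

3

Taking Ember [3,2]; then Pulse [5,3]; then Drift [7,6] gives a common subsequence of length 3. The LCS DP gives dp[8][7] = 3, so this is optimal.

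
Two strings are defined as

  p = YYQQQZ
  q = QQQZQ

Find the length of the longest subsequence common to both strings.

4

Pick Q at p[3]=q[1] → Q at p[4]=q[2] → Q at p[5]=q[3] → Z at p[6]=q[4]; all 4 characters appear in both, in order. dp[6][5] = 4 confirms this is the maximum.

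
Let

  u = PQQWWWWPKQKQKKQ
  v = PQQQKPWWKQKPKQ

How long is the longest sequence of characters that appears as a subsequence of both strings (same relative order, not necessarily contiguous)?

Match P (u #1, v #1), Q (u #2, v #3), Q (u #3, v #4), W (u #6, v #7), W (u #7, v #8), K (u #9, v #9), Q (u #10, v #10), K (u #11, v #11), K (u #14, v #13), Q (u #15, v #14) — 10 characters in the same relative order in both. The LCS DP gives dp[15][14] = 10, so this is optimal.

10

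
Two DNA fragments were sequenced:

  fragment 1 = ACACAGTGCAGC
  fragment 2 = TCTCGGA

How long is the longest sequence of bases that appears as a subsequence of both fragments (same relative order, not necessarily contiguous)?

One common subsequence of length 5: C (fragment 1 #2, fragment 2 #2) → C (fragment 1 #4, fragment 2 #4) → G (fragment 1 #6, fragment 2 #5) → G (fragment 1 #8, fragment 2 #6) → A (fragment 1 #10, fragment 2 #7). dp[12][7] = 5 confirms this is the maximum.

5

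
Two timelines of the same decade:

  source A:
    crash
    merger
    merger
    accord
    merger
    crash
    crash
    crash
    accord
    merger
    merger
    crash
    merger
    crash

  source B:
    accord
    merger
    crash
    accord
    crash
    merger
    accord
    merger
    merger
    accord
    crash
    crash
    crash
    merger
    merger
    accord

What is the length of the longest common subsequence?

9

Match crash [1,5], then merger [2,8], then merger [3,9], then accord [4,10], then crash [6,11], then crash [7,12], then crash [8,13], then merger [10,14], then merger [11,15] — 9 events in the same relative order in both. Since dp[14][16] = 9, nothing longer is possible.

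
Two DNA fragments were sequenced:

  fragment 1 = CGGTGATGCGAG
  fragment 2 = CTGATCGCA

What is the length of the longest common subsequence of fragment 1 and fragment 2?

8

Let dp[i][j] be the LCS length of the first i bases of fragment 1 and the first j bases of fragment 2. dp[i][j] = dp[i-1][j-1]+1 when the i-th and j-th bases match, else max(dp[i-1][j], dp[i][j-1]).
    ·  C  T  G  A  T  C  G  C  A
 ·  0  0  0  0  0  0  0  0  0  0
 C  0  1  1  1  1  1  1  1  1  1
 G  0  1  1  2  2  2  2  2  2  2
 G  0  1  1  2  2  2  2  3  3  3
 T  0  1  2  2  2  3  3  3  3  3
 G  0  1  2  3  3  3  3  4  4  4
 A  0  1  2  3  4  4  4  4  4  5
 T  0  1  2  3  4  5  5  5  5  5
 G  0  1  2  3  4  5  5  6  6  6
 C  0  1  2  3  4  5  6  6  7  7
 G  0  1  2  3  4  5  6  7  7  7
 A  0  1  2  3  4  5  6  7  7  8
 G  0  1  2  3  4  5  6  7  7  8
dp[12][9] = 8. One LCS (by backtracking along matches): CTGATGCA.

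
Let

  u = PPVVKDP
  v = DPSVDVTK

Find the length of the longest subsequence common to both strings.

Match P (u #1, v #2); then V (u #3, v #4); then V (u #4, v #6); then K (u #5, v #8) — 4 characters in the same relative order in both, and the DP table's final entry dp[7][8] is also 4, so no common subsequence is longer.

4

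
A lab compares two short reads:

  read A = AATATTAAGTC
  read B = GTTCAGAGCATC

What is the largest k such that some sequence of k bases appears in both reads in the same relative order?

Taking T (read A #3, read B #2); then T (read A #5, read B #3); then A (read A #7, read B #5); then A (read A #8, read B #7); then G (read A #9, read B #8); then T (read A #10, read B #11); then C (read A #11, read B #12) gives a common subsequence of length 7. dp[11][12] = 7 confirms this is the maximum.

7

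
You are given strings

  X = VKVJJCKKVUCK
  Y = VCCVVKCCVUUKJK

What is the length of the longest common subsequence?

One common subsequence of length 6: V [1,5]; then K [2,6]; then C [6,8]; then V [9,9]; then U [10,11]; then K [12,14], and the DP table's final entry dp[12][14] is also 6, so no common subsequence is longer.

6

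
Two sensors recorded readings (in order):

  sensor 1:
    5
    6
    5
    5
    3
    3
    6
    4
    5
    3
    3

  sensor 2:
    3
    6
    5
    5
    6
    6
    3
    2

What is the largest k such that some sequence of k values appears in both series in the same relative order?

5

Let dp[i][j] be the LCS length of the first i values of sensor 1 and the first j values of sensor 2. dp[i][j] = dp[i-1][j-1]+1 when the i-th and j-th values match, else max(dp[i-1][j], dp[i][j-1]).
    ·  3  6  5  5  6  6  3  2
 ·  0  0  0  0  0  0  0  0  0
 5  0  0  0  1  1  1  1  1  1
 6  0  0  1  1  1  2  2  2  2
 5  0  0  1  2  2  2  2  2  2
 5  0  0  1  2  3  3  3  3  3
 3  0  1  1  2  3  3  3  4  4
 3  0  1  1  2  3  3  3  4  4
 6  0  1  2  2  3  4  4  4  4
 4  0  1  2  2  3  4  4  4  4
 5  0  1  2  3  3  4  4  4  4
 3  0  1  2  3  3  4  4  5  5
 3  0  1  2  3  3  4  4  5  5
dp[11][8] = 5. One LCS (by backtracking along matches): 6, 5, 5, 6, 3.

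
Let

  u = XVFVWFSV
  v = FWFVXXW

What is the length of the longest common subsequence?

Let dp[i][j] be the LCS length of the first i characters of u and the first j characters of v. dp[i][j] = dp[i-1][j-1]+1 when the i-th and j-th characters match, else max(dp[i-1][j], dp[i][j-1]).
    ·  F  W  F  V  X  X  W
 ·  0  0  0  0  0  0  0  0
 X  0  0  0  0  0  1  1  1
 V  0  0  0  0  1  1  1  1
 F  0  1  1  1  1  1  1  1
 V  0  1  1  1  2  2  2  2
 W  0  1  2  2  2  2  2  3
 F  0  1  2  3  3  3  3  3
 S  0  1  2  3  3  3  3  3
 V  0  1  2  3  4  4  4  4
dp[8][7] = 4. One LCS (by backtracking along matches): FWFV.

4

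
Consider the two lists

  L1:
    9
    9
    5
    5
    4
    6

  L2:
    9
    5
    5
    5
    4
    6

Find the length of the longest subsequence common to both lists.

One common subsequence of length 5: 9 (L1 #1, L2 #1) → 5 (L1 #3, L2 #3) → 5 (L1 #4, L2 #4) → 4 (L1 #5, L2 #5) → 6 (L1 #6, L2 #6). Since dp[6][6] = 5, nothing longer is possible.

5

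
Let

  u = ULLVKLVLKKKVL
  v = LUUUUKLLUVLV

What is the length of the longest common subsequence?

One common subsequence of length 6: U (u #1, v #5); then L (u #2, v #7); then L (u #3, v #8); then V (u #7, v #10); then L (u #8, v #11); then V (u #12, v #12). Since dp[13][12] = 6, nothing longer is possible.

6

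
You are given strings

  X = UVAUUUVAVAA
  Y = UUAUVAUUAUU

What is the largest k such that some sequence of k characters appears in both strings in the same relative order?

Taking U at X[1]=Y[4]; then V at X[2]=Y[5]; then A at X[3]=Y[6]; then U at X[4]=Y[8]; then U at X[5]=Y[10]; then U at X[6]=Y[11] gives a common subsequence of length 6. dp[11][11] = 6 confirms this is the maximum.

6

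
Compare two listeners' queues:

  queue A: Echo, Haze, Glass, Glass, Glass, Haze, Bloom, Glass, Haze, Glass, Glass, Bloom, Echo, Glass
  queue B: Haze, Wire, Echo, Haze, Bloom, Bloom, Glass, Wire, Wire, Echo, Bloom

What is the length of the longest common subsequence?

5

Match Echo [1,3], Haze [2,4], Bloom [7,6], Glass [8,7], Bloom [12,11] — 5 songs in the same relative order in both. The LCS DP gives dp[14][11] = 5, so this is optimal.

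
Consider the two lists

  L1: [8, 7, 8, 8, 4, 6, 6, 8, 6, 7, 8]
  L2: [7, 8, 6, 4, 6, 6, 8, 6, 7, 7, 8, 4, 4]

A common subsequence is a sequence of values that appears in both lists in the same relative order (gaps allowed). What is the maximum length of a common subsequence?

9

Let dp[i][j] be the LCS length of the first i values of L1 and the first j values of L2. dp[i][j] = dp[i-1][j-1]+1 when the i-th and j-th values match, else max(dp[i-1][j], dp[i][j-1]).
    ·  7  8  6  4  6  6  8  6  7  7  8  4  4
 ·  0  0  0  0  0  0  0  0  0  0  0  0  0  0
 8  0  0  1  1  1  1  1  1  1  1  1  1  1  1
 7  0  1  1  1  1  1  1  1  1  2  2  2  2  2
 8  0  1  2  2  2  2  2  2  2  2  2  3  3  3
 8  0  1  2  2  2  2  2  3  3  3  3  3  3  3
 4  0  1  2  2  3  3  3  3  3  3  3  3  4  4
 6  0  1  2  3  3  4  4  4  4  4  4  4  4  4
 6  0  1  2  3  3  4  5  5  5  5  5  5  5  5
 8  0  1  2  3  3  4  5  6  6  6  6  6  6  6
 6  0  1  2  3  3  4  5  6  7  7  7  7  7  7
 7  0  1  2  3  3  4  5  6  7  8  8  8  8  8
 8  0  1  2  3  3  4  5  6  7  8  8  9  9  9
dp[11][13] = 9. One LCS (by backtracking along matches): 7, 8, 4, 6, 6, 8, 6, 7, 8.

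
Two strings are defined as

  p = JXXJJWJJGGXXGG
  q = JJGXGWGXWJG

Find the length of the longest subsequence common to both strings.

Taking J (p #1, q #2); then X (p #2, q #4); then X (p #3, q #8); then W (p #6, q #9); then J (p #8, q #10); then G (p #14, q #11) gives a common subsequence of length 6. Since dp[14][11] = 6, nothing longer is possible.

6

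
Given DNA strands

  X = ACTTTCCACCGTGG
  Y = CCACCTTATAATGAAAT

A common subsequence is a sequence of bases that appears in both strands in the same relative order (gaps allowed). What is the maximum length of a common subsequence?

Match A (X #1, Y #3), C (X #2, Y #5), T (X #3, Y #6), T (X #4, Y #7), T (X #5, Y #9), A (X #8, Y #11), G (X #11, Y #13), T (X #12, Y #17) — 8 bases in the same relative order in both. dp[14][17] = 8 confirms this is the maximum.

8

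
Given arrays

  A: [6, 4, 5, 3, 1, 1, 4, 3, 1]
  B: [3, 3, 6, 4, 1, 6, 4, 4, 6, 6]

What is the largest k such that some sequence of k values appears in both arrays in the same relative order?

Pick 6 at A[1]=B[3] → 4 at A[2]=B[4] → 1 at A[5]=B[5] → 4 at A[7]=B[8]; all 4 values appear in both, in order. The LCS DP gives dp[9][10] = 4, so this is optimal.

4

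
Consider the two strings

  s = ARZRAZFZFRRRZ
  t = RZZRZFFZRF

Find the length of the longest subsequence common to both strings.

Let dp[i][j] be the LCS length of the first i characters of s and the first j characters of t. dp[i][j] = dp[i-1][j-1]+1 when the i-th and j-th characters match, else max(dp[i-1][j], dp[i][j-1]).
    ·  R  Z  Z  R  Z  F  F  Z  R  F
 ·  0  0  0  0  0  0  0  0  0  0  0
 A  0  0  0  0  0  0  0  0  0  0  0
 R  0  1  1  1  1  1  1  1  1  1  1
 Z  0  1  2  2  2  2  2  2  2  2  2
 R  0  1  2  2  3  3  3  3  3  3  3
 A  0  1  2  2  3  3  3  3  3  3  3
 Z  0  1  2  3  3  4  4  4  4  4  4
 F  0  1  2  3  3  4  5  5  5  5  5
 Z  0  1  2  3  3  4  5  5  6  6  6
 F  0  1  2  3  3  4  5  6  6  6  7
 R  0  1  2  3  4  4  5  6  6  7  7
 R  0  1  2  3  4  4  5  6  6  7  7
 R  0  1  2  3  4  4  5  6  6  7  7
 Z  0  1  2  3  4  5  5  6  7  7  7
dp[13][10] = 7. One LCS (by backtracking along matches): RZRZFZF.

7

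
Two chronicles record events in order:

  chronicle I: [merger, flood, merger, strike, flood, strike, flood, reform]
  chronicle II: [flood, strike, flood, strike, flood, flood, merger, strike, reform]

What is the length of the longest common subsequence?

One common subsequence of length 6: flood [2,1], then strike [4,2], then flood [5,3], then strike [6,4], then flood [7,6], then reform [8,9]. dp[8][9] = 6 confirms this is the maximum.

6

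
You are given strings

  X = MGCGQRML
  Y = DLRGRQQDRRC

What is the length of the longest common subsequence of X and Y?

Let dp[i][j] be the LCS length of the first i characters of X and the first j characters of Y. dp[i][j] = dp[i-1][j-1]+1 when the i-th and j-th characters match, else max(dp[i-1][j], dp[i][j-1]).
    ·  D  L  R  G  R  Q  Q  D  R  R  C
 ·  0  0  0  0  0  0  0  0  0  0  0  0
 M  0  0  0  0  0  0  0  0  0  0  0  0
 G  0  0  0  0  1  1  1  1  1  1  1  1
 C  0  0  0  0  1  1  1  1  1  1  1  2
 G  0  0  0  0  1  1  1  1  1  1  1  2
 Q  0  0  0  0  1  1  2  2  2  2  2  2
 R  0  0  0  1  1  2  2  2  2  3  3  3
 M  0  0  0  1  1  2  2  2  2  3  3  3
 L  0  0  1  1  1  2  2  2  2  3  3  3
dp[8][11] = 3. One LCS (by backtracking along matches): GQR.

3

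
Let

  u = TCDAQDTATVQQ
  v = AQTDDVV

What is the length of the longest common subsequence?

Taking T (u #1, v #3), D (u #3, v #4), D (u #6, v #5), V (u #10, v #7) gives a common subsequence of length 4. The LCS DP gives dp[12][7] = 4, so this is optimal.

4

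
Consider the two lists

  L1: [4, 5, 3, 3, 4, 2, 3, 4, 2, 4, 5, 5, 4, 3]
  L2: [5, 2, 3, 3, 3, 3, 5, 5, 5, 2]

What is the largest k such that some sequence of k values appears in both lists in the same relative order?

6

Let dp[i][j] be the LCS length of the first i values of L1 and the first j values of L2. dp[i][j] = dp[i-1][j-1]+1 when the i-th and j-th values match, else max(dp[i-1][j], dp[i][j-1]).
    ·  5  2  3  3  3  3  5  5  5  2
 ·  0  0  0  0  0  0  0  0  0  0  0
 4  0  0  0  0  0  0  0  0  0  0  0
 5  0  1  1  1  1  1  1  1  1  1  1
 3  0  1  1  2  2  2  2  2  2  2  2
 3  0  1  1  2  3  3  3  3  3  3  3
 4  0  1  1  2  3  3  3  3  3  3  3
 2  0  1  2  2  3  3  3  3  3  3  4
 3  0  1  2  3  3  4  4  4  4  4  4
 4  0  1  2  3  3  4  4  4  4  4  4
 2  0  1  2  3  3  4  4  4  4  4  5
 4  0  1  2  3  3  4  4  4  4  4  5
 5  0  1  2  3  3  4  4  5  5  5  5
 5  0  1  2  3  3  4  4  5  6  6  6
 4  0  1  2  3  3  4  4  5  6  6  6
 3  0  1  2  3  4  4  5  5  6  6  6
dp[14][10] = 6. One LCS (by backtracking along matches): 5, 3, 3, 3, 5, 5.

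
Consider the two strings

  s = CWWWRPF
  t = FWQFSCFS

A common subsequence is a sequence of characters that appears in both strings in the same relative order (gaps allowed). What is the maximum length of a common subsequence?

2

Match C at s[1]=t[6] → F at s[7]=t[7] — 2 characters in the same relative order in both. dp[7][8] = 2 confirms this is the maximum.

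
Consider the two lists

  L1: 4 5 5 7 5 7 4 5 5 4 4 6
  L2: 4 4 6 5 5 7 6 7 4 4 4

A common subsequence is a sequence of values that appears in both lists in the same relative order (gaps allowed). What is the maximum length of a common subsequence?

8

Let dp[i][j] be the LCS length of the first i values of L1 and the first j values of L2. dp[i][j] = dp[i-1][j-1]+1 when the i-th and j-th values match, else max(dp[i-1][j], dp[i][j-1]).
    ·  4  4  6  5  5  7  6  7  4  4  4
 ·  0  0  0  0  0  0  0  0  0  0  0  0
 4  0  1  1  1  1  1  1  1  1  1  1  1
 5  0  1  1  1  2  2  2  2  2  2  2  2
 5  0  1  1  1  2  3  3  3  3  3  3  3
 7  0  1  1  1  2  3  4  4  4  4  4  4
 5  0  1  1  1  2  3  4  4  4  4  4  4
 7  0  1  1  1  2  3  4  4  5  5  5  5
 4  0  1  2  2  2  3  4  4  5  6  6  6
 5  0  1  2  2  3  3  4  4  5  6  6  6
 5  0  1  2  2  3  4  4  4  5  6  6  6
 4  0  1  2  2  3  4  4  4  5  6  7  7
 4  0  1  2  2  3  4  4  4  5  6  7  8
 6  0  1  2  3  3  4  4  5  5  6  7  8
dp[12][11] = 8. One LCS (by backtracking along matches): 4, 5, 5, 7, 7, 4, 4, 4.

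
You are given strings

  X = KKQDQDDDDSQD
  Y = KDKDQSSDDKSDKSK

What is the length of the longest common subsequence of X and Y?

8

Pick K at X[1]=Y[1], then K at X[2]=Y[3], then D at X[4]=Y[4], then Q at X[5]=Y[5], then D at X[6]=Y[8], then D at X[7]=Y[9], then D at X[8]=Y[12], then S at X[10]=Y[14]; all 8 characters appear in both, in order, and the DP table's final entry dp[12][15] is also 8, so no common subsequence is longer.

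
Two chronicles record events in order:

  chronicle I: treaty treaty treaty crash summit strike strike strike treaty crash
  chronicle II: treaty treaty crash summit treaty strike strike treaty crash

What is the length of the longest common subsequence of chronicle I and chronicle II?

Match treaty [2,1] → treaty [3,2] → crash [4,3] → summit [5,4] → strike [7,6] → strike [8,7] → treaty [9,8] → crash [10,9] — 8 events in the same relative order in both. Since dp[10][9] = 8, nothing longer is possible.

8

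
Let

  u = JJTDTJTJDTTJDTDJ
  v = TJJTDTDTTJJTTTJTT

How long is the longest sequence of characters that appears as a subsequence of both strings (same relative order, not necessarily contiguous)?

Taking J at u[1]=v[2] → J at u[2]=v[3] → T at u[3]=v[6] → D at u[4]=v[7] → T at u[5]=v[9] → J at u[6]=v[11] → T at u[7]=v[12] → T at u[10]=v[13] → T at u[11]=v[14] → J at u[12]=v[15] → T at u[14]=v[17] gives a common subsequence of length 11. The LCS DP gives dp[16][17] = 11, so this is optimal.

11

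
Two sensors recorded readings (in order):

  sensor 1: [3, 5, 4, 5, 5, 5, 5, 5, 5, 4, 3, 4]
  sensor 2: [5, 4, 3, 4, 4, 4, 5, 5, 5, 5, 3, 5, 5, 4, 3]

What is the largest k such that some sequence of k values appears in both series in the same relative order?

10

One common subsequence of length 10: 3 (sensor 1 #1, sensor 2 #3); then 4 (sensor 1 #3, sensor 2 #6); then 5 (sensor 1 #4, sensor 2 #7); then 5 (sensor 1 #5, sensor 2 #8); then 5 (sensor 1 #6, sensor 2 #9); then 5 (sensor 1 #7, sensor 2 #10); then 5 (sensor 1 #8, sensor 2 #12); then 5 (sensor 1 #9, sensor 2 #13); then 4 (sensor 1 #10, sensor 2 #14); then 3 (sensor 1 #11, sensor 2 #15). Since dp[12][15] = 10, nothing longer is possible.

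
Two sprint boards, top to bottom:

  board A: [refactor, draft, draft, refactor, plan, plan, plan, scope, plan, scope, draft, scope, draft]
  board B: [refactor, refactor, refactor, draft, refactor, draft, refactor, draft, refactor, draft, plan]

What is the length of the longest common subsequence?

6

Taking refactor (board A #1, board B #3), then draft (board A #2, board B #4), then draft (board A #3, board B #6), then refactor (board A #4, board B #7), then draft (board A #11, board B #8), then draft (board A #13, board B #10) gives a common subsequence of length 6. Since dp[13][11] = 6, nothing longer is possible.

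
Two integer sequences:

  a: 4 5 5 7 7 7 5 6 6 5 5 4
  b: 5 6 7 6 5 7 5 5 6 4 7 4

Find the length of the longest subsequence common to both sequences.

Pick 5 [2,1], 5 [3,5], 7 [4,6], 5 [7,8], 6 [8,9], 4 [12,12]; all 6 values appear in both, in order. dp[12][12] = 6 confirms this is the maximum.

6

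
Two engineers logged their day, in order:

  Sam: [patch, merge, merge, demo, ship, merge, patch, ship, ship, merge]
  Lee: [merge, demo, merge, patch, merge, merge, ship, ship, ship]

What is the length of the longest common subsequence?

6

Pick patch [1,4], merge [2,5], merge [3,6], ship [5,7], ship [8,8], ship [9,9]; all 6 tasks appear in both, in order. The LCS DP gives dp[10][9] = 6, so this is optimal.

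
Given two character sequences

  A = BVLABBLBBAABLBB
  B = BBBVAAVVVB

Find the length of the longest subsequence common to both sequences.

One common subsequence of length 6: B at A[1]=B[1], then B at A[5]=B[2], then B at A[6]=B[3], then A at A[10]=B[5], then A at A[11]=B[6], then B at A[15]=B[10], and the DP table's final entry dp[15][10] is also 6, so no common subsequence is longer.

6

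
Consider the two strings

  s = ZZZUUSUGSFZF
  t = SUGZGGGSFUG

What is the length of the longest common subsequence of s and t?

5

One common subsequence of length 5: S (s #6, t #1), U (s #7, t #2), G (s #8, t #7), S (s #9, t #8), F (s #10, t #9). Since dp[12][11] = 5, nothing longer is possible.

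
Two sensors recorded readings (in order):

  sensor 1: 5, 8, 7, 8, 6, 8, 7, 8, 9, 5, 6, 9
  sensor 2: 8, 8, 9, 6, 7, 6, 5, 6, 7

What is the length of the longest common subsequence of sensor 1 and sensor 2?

6

One common subsequence of length 6: 8 at sensor 1[2]=sensor 2[1], 8 at sensor 1[4]=sensor 2[2], 6 at sensor 1[5]=sensor 2[4], 7 at sensor 1[7]=sensor 2[5], 5 at sensor 1[10]=sensor 2[7], 6 at sensor 1[11]=sensor 2[8]. dp[12][9] = 6 confirms this is the maximum.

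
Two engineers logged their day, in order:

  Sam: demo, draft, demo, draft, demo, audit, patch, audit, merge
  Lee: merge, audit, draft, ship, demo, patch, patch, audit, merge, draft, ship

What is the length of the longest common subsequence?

Pick draft (Sam #2, Lee #3), then demo (Sam #3, Lee #5), then patch (Sam #7, Lee #7), then audit (Sam #8, Lee #8), then merge (Sam #9, Lee #9); all 5 tasks appear in both, in order, and the DP table's final entry dp[9][11] is also 5, so no common subsequence is longer.

5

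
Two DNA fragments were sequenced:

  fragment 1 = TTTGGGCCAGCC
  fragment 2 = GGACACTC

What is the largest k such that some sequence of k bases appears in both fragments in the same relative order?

Let dp[i][j] be the LCS length of the first i bases of fragment 1 and the first j bases of fragment 2. dp[i][j] = dp[i-1][j-1]+1 when the i-th and j-th bases match, else max(dp[i-1][j], dp[i][j-1]).
    ·  G  G  A  C  A  C  T  C
 ·  0  0  0  0  0  0  0  0  0
 T  0  0  0  0  0  0  0  1  1
 T  0  0  0  0  0  0  0  1  1
 T  0  0  0  0  0  0  0  1  1
 G  0  1  1  1  1  1  1  1  1
 G  0  1  2  2  2  2  2  2  2
 G  0  1  2  2  2  2  2  2  2
 C  0  1  2  2  3  3  3  3  3
 C  0  1  2  2  3  3  4  4  4
 A  0  1  2  3  3  4  4  4  4
 G  0  1  2  3  3  4  4  4  4
 C  0  1  2  3  4  4  5  5  5
 C  0  1  2  3  4  4  5  5  6
dp[12][8] = 6. One LCS (by backtracking along matches): GGCACC.

6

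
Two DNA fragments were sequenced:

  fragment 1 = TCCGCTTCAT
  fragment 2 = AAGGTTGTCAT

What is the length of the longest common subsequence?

6

One common subsequence of length 6: T at fragment 1[1]=fragment 2[6]; then G at fragment 1[4]=fragment 2[7]; then T at fragment 1[7]=fragment 2[8]; then C at fragment 1[8]=fragment 2[9]; then A at fragment 1[9]=fragment 2[10]; then T at fragment 1[10]=fragment 2[11]. dp[10][11] = 6 confirms this is the maximum.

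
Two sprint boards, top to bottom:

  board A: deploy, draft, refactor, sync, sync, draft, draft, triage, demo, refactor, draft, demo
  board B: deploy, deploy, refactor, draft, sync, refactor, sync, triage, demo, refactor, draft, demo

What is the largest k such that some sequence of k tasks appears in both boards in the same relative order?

9

One common subsequence of length 9: deploy [1,2], then draft [2,4], then refactor [3,6], then sync [5,7], then triage [8,8], then demo [9,9], then refactor [10,10], then draft [11,11], then demo [12,12]. dp[12][12] = 9 confirms this is the maximum.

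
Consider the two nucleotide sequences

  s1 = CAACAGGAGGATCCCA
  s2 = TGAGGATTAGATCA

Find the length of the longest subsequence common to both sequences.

9

Taking A [5,3] → G [6,4] → G [7,5] → A [8,9] → G [10,10] → A [11,11] → T [12,12] → C [15,13] → A [16,14] gives a common subsequence of length 9, and the DP table's final entry dp[16][14] is also 9, so no common subsequence is longer.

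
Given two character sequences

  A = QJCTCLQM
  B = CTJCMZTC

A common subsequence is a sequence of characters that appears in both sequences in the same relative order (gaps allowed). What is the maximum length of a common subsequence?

Let dp[i][j] be the LCS length of the first i characters of A and the first j characters of B. dp[i][j] = dp[i-1][j-1]+1 when the i-th and j-th characters match, else max(dp[i-1][j], dp[i][j-1]).
    ·  C  T  J  C  M  Z  T  C
 ·  0  0  0  0  0  0  0  0  0
 Q  0  0  0  0  0  0  0  0  0
 J  0  0  0  1  1  1  1  1  1
 C  0  1  1  1  2  2  2  2  2
 T  0  1  2  2  2  2  2  3  3
 C  0  1  2  2  3  3  3  3  4
 L  0  1  2  2  3  3  3  3  4
 Q  0  1  2  2  3  3  3  3  4
 M  0  1  2  2  3  4  4  4  4
dp[8][8] = 4. One LCS (by backtracking along matches): JCTC.

4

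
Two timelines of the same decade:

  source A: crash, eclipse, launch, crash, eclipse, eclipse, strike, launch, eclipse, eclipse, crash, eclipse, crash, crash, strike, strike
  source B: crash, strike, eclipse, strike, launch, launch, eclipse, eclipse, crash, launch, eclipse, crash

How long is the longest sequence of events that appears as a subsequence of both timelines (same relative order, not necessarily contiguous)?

9

Match crash (source A #1, source B #1) → eclipse (source A #2, source B #3) → launch (source A #3, source B #5) → launch (source A #8, source B #6) → eclipse (source A #9, source B #7) → eclipse (source A #10, source B #8) → crash (source A #11, source B #9) → eclipse (source A #12, source B #11) → crash (source A #14, source B #12) — 9 events in the same relative order in both, and the DP table's final entry dp[16][12] is also 9, so no common subsequence is longer.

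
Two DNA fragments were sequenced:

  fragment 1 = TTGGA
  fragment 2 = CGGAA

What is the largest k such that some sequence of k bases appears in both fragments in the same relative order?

3

Let dp[i][j] be the LCS length of the first i bases of fragment 1 and the first j bases of fragment 2. dp[i][j] = dp[i-1][j-1]+1 when the i-th and j-th bases match, else max(dp[i-1][j], dp[i][j-1]).
    ·  C  G  G  A  A
 ·  0  0  0  0  0  0
 T  0  0  0  0  0  0
 T  0  0  0  0  0  0
 G  0  0  1  1  1  1
 G  0  0  1  2  2  2
 A  0  0  1  2  3  3
dp[5][5] = 3. One LCS (by backtracking along matches): GGA.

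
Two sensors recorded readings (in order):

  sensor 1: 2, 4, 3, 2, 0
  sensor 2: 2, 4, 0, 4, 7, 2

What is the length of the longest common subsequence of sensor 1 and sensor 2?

3

Let dp[i][j] be the LCS length of the first i values of sensor 1 and the first j values of sensor 2. dp[i][j] = dp[i-1][j-1]+1 when the i-th and j-th values match, else max(dp[i-1][j], dp[i][j-1]).
    ·  2  4  0  4  7  2
 ·  0  0  0  0  0  0  0
 2  0  1  1  1  1  1  1
 4  0  1  2  2  2  2  2
 3  0  1  2  2  2  2  2
 2  0  1  2  2  2  2  3
 0  0  1  2  3  3  3  3
dp[5][6] = 3. One LCS (by backtracking along matches): 2, 4, 2.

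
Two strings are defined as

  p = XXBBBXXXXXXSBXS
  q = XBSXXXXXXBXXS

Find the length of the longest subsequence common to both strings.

Match X [2,1], B [3,2], X [6,4], X [7,5], X [8,6], X [9,7], X [10,8], X [11,9], B [13,10], X [14,12], S [15,13] — 11 characters in the same relative order in both. Since dp[15][13] = 11, nothing longer is possible.

11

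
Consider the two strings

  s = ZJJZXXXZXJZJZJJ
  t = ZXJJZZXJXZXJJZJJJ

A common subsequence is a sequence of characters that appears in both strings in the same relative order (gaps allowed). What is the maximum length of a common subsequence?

Taking Z [1,1], J [2,3], J [3,4], Z [4,6], X [5,7], X [7,9], Z [8,10], X [9,11], J [10,13], Z [11,14], J [12,15], J [14,16], J [15,17] gives a common subsequence of length 13. The LCS DP gives dp[15][17] = 13, so this is optimal.

13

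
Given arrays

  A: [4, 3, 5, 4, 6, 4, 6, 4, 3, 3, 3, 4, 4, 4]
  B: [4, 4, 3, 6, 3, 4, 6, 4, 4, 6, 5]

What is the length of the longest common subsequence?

One common subsequence of length 7: 4 [1,2]; then 3 [2,3]; then 6 [5,4]; then 4 [6,6]; then 6 [7,7]; then 4 [8,8]; then 4 [12,9]. Since dp[14][11] = 7, nothing longer is possible.

7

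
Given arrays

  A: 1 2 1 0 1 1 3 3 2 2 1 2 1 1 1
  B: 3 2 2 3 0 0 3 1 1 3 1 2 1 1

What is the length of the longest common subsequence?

Pick 2 [2,3]; then 0 [4,6]; then 1 [5,8]; then 1 [6,9]; then 3 [8,10]; then 1 [11,11]; then 2 [12,12]; then 1 [14,13]; then 1 [15,14]; all 9 values appear in both, in order, and the DP table's final entry dp[15][14] is also 9, so no common subsequence is longer.

9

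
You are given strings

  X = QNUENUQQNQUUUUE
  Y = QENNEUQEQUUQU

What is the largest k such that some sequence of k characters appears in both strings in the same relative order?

Taking Q (X #1, Y #1) → N (X #2, Y #4) → E (X #4, Y #5) → U (X #6, Y #6) → Q (X #7, Y #7) → Q (X #10, Y #9) → U (X #11, Y #10) → U (X #12, Y #11) → U (X #14, Y #13) gives a common subsequence of length 9. Since dp[15][13] = 9, nothing longer is possible.

9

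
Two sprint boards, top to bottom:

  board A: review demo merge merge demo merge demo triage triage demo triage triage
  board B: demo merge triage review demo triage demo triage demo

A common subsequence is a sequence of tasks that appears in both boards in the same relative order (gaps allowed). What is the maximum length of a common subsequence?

6

Match demo (board A #2, board B #1), then merge (board A #3, board B #2), then demo (board A #5, board B #5), then demo (board A #7, board B #7), then triage (board A #9, board B #8), then demo (board A #10, board B #9) — 6 tasks in the same relative order in both. The LCS DP gives dp[12][9] = 6, so this is optimal.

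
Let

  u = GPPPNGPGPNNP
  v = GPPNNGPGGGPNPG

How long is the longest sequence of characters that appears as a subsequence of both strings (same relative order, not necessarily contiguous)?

10

Pick G at u[1]=v[1] → P at u[2]=v[2] → P at u[3]=v[3] → N at u[5]=v[5] → G at u[6]=v[6] → P at u[7]=v[7] → G at u[8]=v[10] → P at u[9]=v[11] → N at u[11]=v[12] → P at u[12]=v[13]; all 10 characters appear in both, in order. dp[12][14] = 10 confirms this is the maximum.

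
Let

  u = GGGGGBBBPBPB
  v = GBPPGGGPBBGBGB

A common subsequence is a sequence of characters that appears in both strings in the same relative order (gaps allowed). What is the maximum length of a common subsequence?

8

Pick G [1,1]; then G [2,5]; then G [3,6]; then G [4,7]; then B [6,9]; then B [7,10]; then B [8,12]; then B [12,14]; all 8 characters appear in both, in order, and the DP table's final entry dp[12][14] is also 8, so no common subsequence is longer.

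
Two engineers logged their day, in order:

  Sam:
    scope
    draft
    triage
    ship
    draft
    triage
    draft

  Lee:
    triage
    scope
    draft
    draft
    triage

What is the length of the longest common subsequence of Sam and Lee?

Taking scope (Sam #1, Lee #2), draft (Sam #2, Lee #3), draft (Sam #5, Lee #4), triage (Sam #6, Lee #5) gives a common subsequence of length 4. The LCS DP gives dp[7][5] = 4, so this is optimal.

4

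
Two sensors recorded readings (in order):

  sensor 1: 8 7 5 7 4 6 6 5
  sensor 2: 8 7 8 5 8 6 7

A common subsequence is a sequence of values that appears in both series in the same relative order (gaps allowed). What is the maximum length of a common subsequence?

One common subsequence of length 4: 8 (sensor 1 #1, sensor 2 #1), then 7 (sensor 1 #2, sensor 2 #2), then 5 (sensor 1 #3, sensor 2 #4), then 7 (sensor 1 #4, sensor 2 #7). Since dp[8][7] = 4, nothing longer is possible.

4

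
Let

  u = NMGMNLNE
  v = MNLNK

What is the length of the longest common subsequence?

One common subsequence of length 4: M at u[4]=v[1]; then N at u[5]=v[2]; then L at u[6]=v[3]; then N at u[7]=v[4]. dp[8][5] = 4 confirms this is the maximum.

4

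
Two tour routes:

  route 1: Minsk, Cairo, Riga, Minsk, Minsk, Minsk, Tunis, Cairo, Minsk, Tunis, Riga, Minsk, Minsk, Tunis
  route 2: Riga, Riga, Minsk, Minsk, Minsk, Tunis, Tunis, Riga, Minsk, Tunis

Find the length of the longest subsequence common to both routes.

9

One common subsequence of length 9: Riga (route 1 #3, route 2 #2), then Minsk (route 1 #4, route 2 #3), then Minsk (route 1 #5, route 2 #4), then Minsk (route 1 #6, route 2 #5), then Tunis (route 1 #7, route 2 #6), then Tunis (route 1 #10, route 2 #7), then Riga (route 1 #11, route 2 #8), then Minsk (route 1 #13, route 2 #9), then Tunis (route 1 #14, route 2 #10). Since dp[14][10] = 9, nothing longer is possible.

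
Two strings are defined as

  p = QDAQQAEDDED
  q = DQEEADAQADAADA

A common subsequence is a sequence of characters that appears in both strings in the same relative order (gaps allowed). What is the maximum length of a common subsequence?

7

Pick Q at p[1]=q[2], D at p[2]=q[6], A at p[3]=q[7], Q at p[5]=q[8], A at p[6]=q[9], D at p[8]=q[10], D at p[9]=q[13]; all 7 characters appear in both, in order. The LCS DP gives dp[11][14] = 7, so this is optimal.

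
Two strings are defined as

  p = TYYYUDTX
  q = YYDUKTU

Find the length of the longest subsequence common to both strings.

4

Let dp[i][j] be the LCS length of the first i characters of p and the first j characters of q. dp[i][j] = dp[i-1][j-1]+1 when the i-th and j-th characters match, else max(dp[i-1][j], dp[i][j-1]).
    ·  Y  Y  D  U  K  T  U
 ·  0  0  0  0  0  0  0  0
 T  0  0  0  0  0  0  1  1
 Y  0  1  1  1  1  1  1  1
 Y  0  1  2  2  2  2  2  2
 Y  0  1  2  2  2  2  2  2
 U  0  1  2  2  3  3  3  3
 D  0  1  2  3  3  3  3  3
 T  0  1  2  3  3  3  4  4
 X  0  1  2  3  3  3  4  4
dp[8][7] = 4. One LCS (by backtracking along matches): YYUT.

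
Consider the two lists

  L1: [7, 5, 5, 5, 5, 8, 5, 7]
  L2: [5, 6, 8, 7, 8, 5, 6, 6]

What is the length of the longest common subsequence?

Let dp[i][j] be the LCS length of the first i values of L1 and the first j values of L2. dp[i][j] = dp[i-1][j-1]+1 when the i-th and j-th values match, else max(dp[i-1][j], dp[i][j-1]).
    ·  5  6  8  7  8  5  6  6
 ·  0  0  0  0  0  0  0  0  0
 7  0  0  0  0  1  1  1  1  1
 5  0  1  1  1  1  1  2  2  2
 5  0  1  1  1  1  1  2  2  2
 5  0  1  1  1  1  1  2  2  2
 5  0  1  1  1  1  1  2  2  2
 8  0  1  1  2  2  2  2  2  2
 5  0  1  1  2  2  2  3  3  3
 7  0  1  1  2  3  3  3  3  3
dp[8][8] = 3. One LCS (by backtracking along matches): 7, 8, 5.

3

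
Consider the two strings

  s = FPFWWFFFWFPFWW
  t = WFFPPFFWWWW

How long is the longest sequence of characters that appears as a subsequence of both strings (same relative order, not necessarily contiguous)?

Match F [1,3] → P [2,5] → F [3,7] → W [5,8] → W [9,9] → W [13,10] → W [14,11] — 7 characters in the same relative order in both. Since dp[14][11] = 7, nothing longer is possible.

7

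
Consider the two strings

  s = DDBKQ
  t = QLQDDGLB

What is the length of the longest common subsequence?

3

One common subsequence of length 3: D [1,4], D [2,5], B [3,8]. Since dp[5][8] = 3, nothing longer is possible.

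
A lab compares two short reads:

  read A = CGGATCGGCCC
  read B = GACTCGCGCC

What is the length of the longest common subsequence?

Let dp[i][j] be the LCS length of the first i bases of read A and the first j bases of read B. dp[i][j] = dp[i-1][j-1]+1 when the i-th and j-th bases match, else max(dp[i-1][j], dp[i][j-1]).
    ·  G  A  C  T  C  G  C  G  C  C
 ·  0  0  0  0  0  0  0  0  0  0  0
 C  0  0  0  1  1  1  1  1  1  1  1
 G  0  1  1  1  1  1  2  2  2  2  2
 G  0  1  1  1  1  1  2  2  3  3  3
 A  0  1  2  2  2  2  2  2  3  3  3
 T  0  1  2  2  3  3  3  3  3  3  3
 C  0  1  2  3  3  4  4  4  4  4  4
 G  0  1  2  3  3  4  5  5  5  5  5
 G  0  1  2  3  3  4  5  5  6  6  6
 C  0  1  2  3  3  4  5  6  6  7  7
 C  0  1  2  3  3  4  5  6  6  7  8
 C  0  1  2  3  3  4  5  6  6  7  8
dp[11][10] = 8. One LCS (by backtracking along matches): GATCGGCC.

8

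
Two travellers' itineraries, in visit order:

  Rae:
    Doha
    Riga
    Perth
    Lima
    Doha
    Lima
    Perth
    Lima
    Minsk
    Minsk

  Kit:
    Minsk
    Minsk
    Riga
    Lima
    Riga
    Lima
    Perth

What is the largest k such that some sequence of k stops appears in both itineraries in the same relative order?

4

Taking Riga at Rae[2]=Kit[3], then Lima at Rae[4]=Kit[4], then Lima at Rae[6]=Kit[6], then Perth at Rae[7]=Kit[7] gives a common subsequence of length 4. Since dp[10][7] = 4, nothing longer is possible.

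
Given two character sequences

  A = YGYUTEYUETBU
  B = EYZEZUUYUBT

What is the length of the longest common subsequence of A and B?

Taking Y at A[1]=B[2]; then U at A[4]=B[7]; then Y at A[7]=B[8]; then U at A[8]=B[9]; then T at A[10]=B[11] gives a common subsequence of length 5. dp[12][11] = 5 confirms this is the maximum.

5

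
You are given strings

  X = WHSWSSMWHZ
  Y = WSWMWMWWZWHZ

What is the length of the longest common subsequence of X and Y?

7

Match W at X[1]=Y[1]; then S at X[3]=Y[2]; then W at X[4]=Y[5]; then M at X[7]=Y[6]; then W at X[8]=Y[10]; then H at X[9]=Y[11]; then Z at X[10]=Y[12] — 7 characters in the same relative order in both. dp[10][12] = 7 confirms this is the maximum.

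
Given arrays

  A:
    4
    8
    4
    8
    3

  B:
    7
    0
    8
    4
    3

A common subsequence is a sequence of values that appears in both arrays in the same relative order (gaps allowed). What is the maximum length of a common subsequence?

Pick 8 at A[2]=B[3] → 4 at A[3]=B[4] → 3 at A[5]=B[5]; all 3 values appear in both, in order. The LCS DP gives dp[5][5] = 3, so this is optimal.

3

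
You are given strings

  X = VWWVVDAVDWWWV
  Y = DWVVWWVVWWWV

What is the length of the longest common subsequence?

Taking V at X[1]=Y[4]; then W at X[2]=Y[5]; then W at X[3]=Y[6]; then V at X[5]=Y[7]; then V at X[8]=Y[8]; then W at X[10]=Y[9]; then W at X[11]=Y[10]; then W at X[12]=Y[11]; then V at X[13]=Y[12] gives a common subsequence of length 9. The LCS DP gives dp[13][12] = 9, so this is optimal.

9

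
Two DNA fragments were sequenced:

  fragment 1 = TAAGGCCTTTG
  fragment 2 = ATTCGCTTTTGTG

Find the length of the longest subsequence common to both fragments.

7

Pick T at fragment 1[1]=fragment 2[3] → G at fragment 1[5]=fragment 2[5] → C at fragment 1[6]=fragment 2[6] → T at fragment 1[8]=fragment 2[9] → T at fragment 1[9]=fragment 2[10] → T at fragment 1[10]=fragment 2[12] → G at fragment 1[11]=fragment 2[13]; all 7 bases appear in both, in order. dp[11][13] = 7 confirms this is the maximum.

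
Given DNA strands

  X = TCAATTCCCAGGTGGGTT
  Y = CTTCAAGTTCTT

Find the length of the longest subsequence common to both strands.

Match T [1,3], then C [2,4], then A [3,5], then A [4,6], then T [5,8], then T [6,9], then C [9,10], then T [17,11], then T [18,12] — 9 bases in the same relative order in both. dp[18][12] = 9 confirms this is the maximum.

9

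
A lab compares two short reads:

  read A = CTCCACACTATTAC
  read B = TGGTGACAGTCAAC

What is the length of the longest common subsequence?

Taking T at read A[2]=read B[4]; then A at read A[5]=read B[6]; then C at read A[6]=read B[7]; then A at read A[7]=read B[8]; then C at read A[8]=read B[11]; then A at read A[10]=read B[12]; then A at read A[13]=read B[13]; then C at read A[14]=read B[14] gives a common subsequence of length 8. dp[14][14] = 8 confirms this is the maximum.

8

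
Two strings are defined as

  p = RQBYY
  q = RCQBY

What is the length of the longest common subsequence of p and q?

Pick R (p #1, q #1), then Q (p #2, q #3), then B (p #3, q #4), then Y (p #5, q #5); all 4 characters appear in both, in order. dp[5][5] = 4 confirms this is the maximum.

4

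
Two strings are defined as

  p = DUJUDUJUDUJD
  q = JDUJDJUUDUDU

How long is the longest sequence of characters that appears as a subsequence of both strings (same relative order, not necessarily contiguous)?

Taking D at p[1]=q[2] → U at p[2]=q[3] → J at p[3]=q[4] → D at p[5]=q[5] → U at p[6]=q[7] → U at p[8]=q[8] → D at p[9]=q[9] → U at p[10]=q[10] → D at p[12]=q[11] gives a common subsequence of length 9. Since dp[12][12] = 9, nothing longer is possible.

9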